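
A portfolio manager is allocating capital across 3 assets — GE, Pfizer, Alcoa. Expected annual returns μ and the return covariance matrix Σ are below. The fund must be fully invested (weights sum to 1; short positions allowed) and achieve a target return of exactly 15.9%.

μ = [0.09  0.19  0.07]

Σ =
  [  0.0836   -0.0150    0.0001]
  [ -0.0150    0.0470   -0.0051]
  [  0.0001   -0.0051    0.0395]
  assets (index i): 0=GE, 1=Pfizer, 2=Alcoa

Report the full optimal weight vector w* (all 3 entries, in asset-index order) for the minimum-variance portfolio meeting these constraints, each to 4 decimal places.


x=Σ⁻¹μ = [1.9579  4.9282  2.4035]
y=Σ⁻¹𝟙 = [17.3026  29.9608  29.1410]
a=μᵀx=1.280822  b=𝟙ᵀx=9.289660  c=𝟙ᵀy=76.404434  D=ac−b²=11.562728
λ₁=(c·0.159−b)/D = (76.404434·0.159−9.289660)/11.562728 = 0.247229
λ₂=(a−b·0.159)/D = (1.280822−9.289660·0.159)/11.562728 = -0.016971
w* = 0.247229·x + -0.016971·y:
  w_0 = 0.247229·1.9579 + -0.016971·17.3026 = 0.1904  (GE)
  w_1 = 0.247229·4.9282 + -0.016971·29.9608 = 0.7099  (Pfizer)
  w_2 = 0.247229·2.4035 + -0.016971·29.1410 = 0.0997  (Alcoa)
Σw_i=1.0000  μᵀw=0.1590
σ²=wᵀΣw=λ₁·μ_p+λ₂ = 0.247229·0.159 + -0.016971 = 0.022338 ≈ 0.0223

0.1904  0.7099  0.0997


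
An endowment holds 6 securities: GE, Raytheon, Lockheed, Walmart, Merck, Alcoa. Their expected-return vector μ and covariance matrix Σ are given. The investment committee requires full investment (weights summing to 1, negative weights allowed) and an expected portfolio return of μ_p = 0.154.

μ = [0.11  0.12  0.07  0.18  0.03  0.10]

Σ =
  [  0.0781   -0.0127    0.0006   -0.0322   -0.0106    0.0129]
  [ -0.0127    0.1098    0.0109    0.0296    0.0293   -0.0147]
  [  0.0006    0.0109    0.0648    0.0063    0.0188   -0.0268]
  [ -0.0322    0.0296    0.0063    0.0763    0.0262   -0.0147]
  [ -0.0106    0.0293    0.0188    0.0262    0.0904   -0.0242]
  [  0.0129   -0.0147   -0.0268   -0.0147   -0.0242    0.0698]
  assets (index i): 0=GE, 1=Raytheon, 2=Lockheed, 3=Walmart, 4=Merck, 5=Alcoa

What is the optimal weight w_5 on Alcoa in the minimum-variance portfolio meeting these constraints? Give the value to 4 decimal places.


0.1735

x=Σ⁻¹μ = [2.5543  0.6561  1.6810  3.6210  -0.3409  2.3886]
y=Σ⁻¹𝟙 = [18.0834  5.2195  21.2730  19.1958  8.8260  27.3544]
a=μᵀx=1.357786  b=𝟙ᵀx=10.560072  c=𝟙ᵀy=99.951956  D=ac−b²=24.198256
λ₁=(c·0.154−b)/D = (99.951956·0.154−10.560072)/24.198256 = 0.199706
λ₂=(a−b·0.154)/D = (1.357786−10.560072·0.154)/24.198256 = -0.011094
w* = 0.199706·x + -0.011094·y:
  w_0 = 0.199706·2.5543 + -0.011094·18.0834 = 0.3095  (GE)
  w_1 = 0.199706·0.6561 + -0.011094·5.2195 = 0.0731  (Raytheon)
  w_2 = 0.199706·1.6810 + -0.011094·21.2730 = 0.0997  (Lockheed)
  w_3 = 0.199706·3.6210 + -0.011094·19.1958 = 0.5102  (Walmart)
  w_4 = 0.199706·-0.3409 + -0.011094·8.8260 = -0.1660  (Merck)
  w_5 = 0.199706·2.3886 + -0.011094·27.3544 = 0.1735  (Alcoa)
Σw_i=1.0000  μᵀw=0.1540
σ²=wᵀΣw=λ₁·μ_p+λ₂ = 0.199706·0.154 + -0.011094 = 0.019660 ≈ 0.0197


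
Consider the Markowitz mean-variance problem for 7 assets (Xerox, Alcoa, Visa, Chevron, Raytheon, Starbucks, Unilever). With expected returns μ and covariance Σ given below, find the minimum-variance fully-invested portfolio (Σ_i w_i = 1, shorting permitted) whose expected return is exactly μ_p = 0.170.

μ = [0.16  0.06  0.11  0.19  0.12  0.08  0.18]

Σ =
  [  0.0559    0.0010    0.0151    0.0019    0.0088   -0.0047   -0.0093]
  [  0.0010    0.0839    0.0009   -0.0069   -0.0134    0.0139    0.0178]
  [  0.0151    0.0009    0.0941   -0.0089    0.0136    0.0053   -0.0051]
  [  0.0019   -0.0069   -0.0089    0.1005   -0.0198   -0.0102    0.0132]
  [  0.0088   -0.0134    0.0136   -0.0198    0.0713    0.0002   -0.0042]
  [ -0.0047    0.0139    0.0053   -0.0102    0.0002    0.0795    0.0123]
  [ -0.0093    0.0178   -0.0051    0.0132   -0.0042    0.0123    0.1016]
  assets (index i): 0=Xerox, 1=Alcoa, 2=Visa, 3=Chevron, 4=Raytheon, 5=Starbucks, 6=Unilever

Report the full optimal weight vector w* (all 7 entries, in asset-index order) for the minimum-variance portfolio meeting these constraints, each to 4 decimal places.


0.3468  -0.0731  0.0357  0.2551  0.1576  0.0244  0.2536

x=Σ⁻¹μ = [2.6138  0.6842  0.6844  2.2531  2.0751  1.0329  1.5934]
y=Σ⁻¹𝟙 = [14.6525  12.3760  6.7084  14.9164  17.7696  11.6605  6.7372]
a=μᵀx=1.581091  b=𝟙ᵀx=10.936893  c=𝟙ᵀy=84.820598  D=ac−b²=14.493439
λ₁=(c·0.170−b)/D = (84.820598·0.170−10.936893)/14.493439 = 0.240289
λ₂=(a−b·0.170)/D = (1.581091−10.936893·0.170)/14.493439 = -0.019194
w* = 0.240289·x + -0.019194·y:
  w_0 = 0.240289·2.6138 + -0.019194·14.6525 = 0.3468  (Xerox)
  w_1 = 0.240289·0.6842 + -0.019194·12.3760 = -0.0731  (Alcoa)
  w_2 = 0.240289·0.6844 + -0.019194·6.7084 = 0.0357  (Visa)
  w_3 = 0.240289·2.2531 + -0.019194·14.9164 = 0.2551  (Chevron)
  w_4 = 0.240289·2.0751 + -0.019194·17.7696 = 0.1576  (Raytheon)
  w_5 = 0.240289·1.0329 + -0.019194·11.6605 = 0.0244  (Starbucks)
  w_6 = 0.240289·1.5934 + -0.019194·6.7372 = 0.2536  (Unilever)
Σw_i=1.0000  μᵀw=0.1700
σ²=wᵀΣw=λ₁·μ_p+λ₂ = 0.240289·0.170 + -0.019194 = 0.021655 ≈ 0.0217


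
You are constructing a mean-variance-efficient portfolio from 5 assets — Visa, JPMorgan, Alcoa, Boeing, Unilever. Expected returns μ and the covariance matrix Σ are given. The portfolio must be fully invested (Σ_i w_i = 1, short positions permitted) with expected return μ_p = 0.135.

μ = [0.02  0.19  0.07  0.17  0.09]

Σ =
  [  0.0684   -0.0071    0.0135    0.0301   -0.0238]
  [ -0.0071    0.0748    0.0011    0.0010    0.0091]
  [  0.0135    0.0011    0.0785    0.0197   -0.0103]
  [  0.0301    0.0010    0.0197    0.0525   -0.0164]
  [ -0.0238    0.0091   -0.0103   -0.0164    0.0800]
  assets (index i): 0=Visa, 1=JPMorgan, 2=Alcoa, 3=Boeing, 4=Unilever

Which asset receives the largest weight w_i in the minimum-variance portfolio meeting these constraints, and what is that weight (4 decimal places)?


g=Σ⁻¹μ = [-0.7675  2.2291  0.1755  4.0363  1.4931]
h=Σ⁻¹𝟙 = [15.2371  12.1431  9.3237  12.6566  19.4468]
a=μᵀg=1.241001  b=𝟙ᵀg=7.166423  c=𝟙ᵀh=68.807249  D=ac−b²=34.032221
λ₁=(c·0.135−b)/D = (68.807249·0.135−7.166423)/34.032221 = 0.062369
λ₂=(a−b·0.135)/D = (1.241001−7.166423·0.135)/34.032221 = 0.008037
w* = 0.062369·g + 0.008037·h:
  w_0 = 0.062369·-0.7675 + 0.008037·15.2371 = 0.0746  (Visa)
  w_1 = 0.062369·2.2291 + 0.008037·12.1431 = 0.2366  (JPMorgan)
  w_2 = 0.062369·0.1755 + 0.008037·9.3237 = 0.0859  (Alcoa)
  w_3 = 0.062369·4.0363 + 0.008037·12.6566 = 0.3535  (Boeing)
  w_4 = 0.062369·1.4931 + 0.008037·19.4468 = 0.2494  (Unilever)
Σw_i=1.0000  μᵀw=0.1350
σ²=wᵀΣw=λ₁·μ_p+λ₂ = 0.062369·0.135 + 0.008037 = 0.016457 ≈ 0.0165

Boeing (0.3535)


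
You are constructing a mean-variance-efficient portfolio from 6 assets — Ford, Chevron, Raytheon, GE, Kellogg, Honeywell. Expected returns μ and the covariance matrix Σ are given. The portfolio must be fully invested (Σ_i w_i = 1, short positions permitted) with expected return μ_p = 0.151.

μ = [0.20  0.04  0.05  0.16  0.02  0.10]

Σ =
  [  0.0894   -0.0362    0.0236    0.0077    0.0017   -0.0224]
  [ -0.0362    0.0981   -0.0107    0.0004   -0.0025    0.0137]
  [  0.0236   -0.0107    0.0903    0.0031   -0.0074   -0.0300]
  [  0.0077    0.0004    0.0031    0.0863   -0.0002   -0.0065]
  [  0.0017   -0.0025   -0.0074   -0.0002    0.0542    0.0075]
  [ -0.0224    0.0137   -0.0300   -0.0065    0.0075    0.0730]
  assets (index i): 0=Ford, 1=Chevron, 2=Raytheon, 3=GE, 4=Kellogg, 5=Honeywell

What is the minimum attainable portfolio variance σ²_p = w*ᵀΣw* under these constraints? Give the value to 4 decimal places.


x=Σ⁻¹μ = [3.0358  1.2494  0.6843  1.7408  0.0861  2.4943]
y=Σ⁻¹𝟙 = [17.3750  15.7618  16.8440  11.0682  17.9092  22.1398]
a=μᵀx=1.221034  b=𝟙ᵀx=9.290734  c=𝟙ᵀy=101.097933  D=ac−b²=37.126269
λ₁=(c·0.151−b)/D = (101.097933·0.151−9.290734)/37.126269 = 0.160939
λ₂=(a−b·0.151)/D = (1.221034−9.290734·0.151)/37.126269 = -0.004899
w* = 0.160939·x + -0.004899·y:
  w_0 = 0.160939·3.0358 + -0.004899·17.3750 = 0.4035  (Ford)
  w_1 = 0.160939·1.2494 + -0.004899·15.7618 = 0.1239  (Chevron)
  w_2 = 0.160939·0.6843 + -0.004899·16.8440 = 0.0276  (Raytheon)
  w_3 = 0.160939·1.7408 + -0.004899·11.0682 = 0.2259  (GE)
  w_4 = 0.160939·0.0861 + -0.004899·17.9092 = -0.0739  (Kellogg)
  w_5 = 0.160939·2.4943 + -0.004899·22.1398 = 0.2930  (Honeywell)
Σw_i=1.0000  μᵀw=0.1510
σ²=wᵀΣw=λ₁·μ_p+λ₂ = 0.160939·0.151 + -0.004899 = 0.019403 ≈ 0.0194

0.0194


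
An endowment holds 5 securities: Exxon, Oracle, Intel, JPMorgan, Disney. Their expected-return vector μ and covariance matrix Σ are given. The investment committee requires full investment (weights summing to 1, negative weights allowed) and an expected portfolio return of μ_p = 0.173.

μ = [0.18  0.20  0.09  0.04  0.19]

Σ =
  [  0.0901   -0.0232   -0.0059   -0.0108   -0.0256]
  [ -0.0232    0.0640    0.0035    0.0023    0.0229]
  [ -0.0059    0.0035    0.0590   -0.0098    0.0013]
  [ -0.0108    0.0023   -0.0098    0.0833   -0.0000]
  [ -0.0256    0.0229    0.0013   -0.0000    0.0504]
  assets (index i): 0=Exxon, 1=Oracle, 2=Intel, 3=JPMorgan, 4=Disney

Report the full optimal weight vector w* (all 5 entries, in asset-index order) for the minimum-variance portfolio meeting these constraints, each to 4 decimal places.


g=Σ⁻¹μ = [4.3147  2.8995  1.8797  1.1807  4.5955]
h=Σ⁻¹𝟙 = [25.4936  13.7969  20.9977  17.3995  25.9800]
a=μᵀg=2.446107  b=𝟙ᵀg=14.870197  c=𝟙ᵀh=103.667655  D=ac−b²=32.459422
λ₁=(c·0.173−b)/D = (103.667655·0.173−14.870197)/32.459422 = 0.094404
λ₂=(a−b·0.173)/D = (2.446107−14.870197·0.173)/32.459422 = -0.003895
w* = 0.094404·g + -0.003895·h:
  w_0 = 0.094404·4.3147 + -0.003895·25.4936 = 0.3080  (Exxon)
  w_1 = 0.094404·2.8995 + -0.003895·13.7969 = 0.2200  (Oracle)
  w_2 = 0.094404·1.8797 + -0.003895·20.9977 = 0.0957  (Intel)
  w_3 = 0.094404·1.1807 + -0.003895·17.3995 = 0.0437  (JPMorgan)
  w_4 = 0.094404·4.5955 + -0.003895·25.9800 = 0.3326  (Disney)
Σw_i=1.0000  μᵀw=0.1730
σ²=wᵀΣw=λ₁·μ_p+λ₂ = 0.094404·0.173 + -0.003895 = 0.012437 ≈ 0.0124

0.3080  0.2200  0.0957  0.0437  0.3326


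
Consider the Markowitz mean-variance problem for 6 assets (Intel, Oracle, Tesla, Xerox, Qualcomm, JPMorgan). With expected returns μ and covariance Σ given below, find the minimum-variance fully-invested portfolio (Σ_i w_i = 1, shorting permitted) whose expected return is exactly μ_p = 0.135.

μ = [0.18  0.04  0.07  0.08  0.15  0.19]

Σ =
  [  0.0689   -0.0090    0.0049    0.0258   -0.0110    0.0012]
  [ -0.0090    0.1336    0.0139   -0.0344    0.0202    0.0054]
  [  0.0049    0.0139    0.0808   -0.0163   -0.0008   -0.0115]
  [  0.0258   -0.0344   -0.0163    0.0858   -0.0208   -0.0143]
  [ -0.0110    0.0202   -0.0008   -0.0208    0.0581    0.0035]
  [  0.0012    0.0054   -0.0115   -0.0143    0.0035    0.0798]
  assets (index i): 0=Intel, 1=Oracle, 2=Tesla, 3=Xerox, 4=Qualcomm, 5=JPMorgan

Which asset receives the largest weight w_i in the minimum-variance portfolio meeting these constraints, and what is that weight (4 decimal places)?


x=Σ⁻¹μ = [2.3320  0.1439  1.5034  1.8794  3.5020  2.7360]
y=Σ⁻¹𝟙 = [8.6010  8.1545  18.1838  24.5765  23.9802  17.8229]
a=μᵀx=1.726248  b=𝟙ᵀx=12.096733  c=𝟙ᵀy=101.318903  D=ac−b²=28.570618
λ₁=(c·0.135−b)/D = (101.318903·0.135−12.096733)/28.570618 = 0.055348
λ₂=(a−b·0.135)/D = (1.726248−12.096733·0.135)/28.570618 = 0.003262
w* = 0.055348·x + 0.003262·y:
  w_0 = 0.055348·2.3320 + 0.003262·8.6010 = 0.1571  (Intel)
  w_1 = 0.055348·0.1439 + 0.003262·8.1545 = 0.0346  (Oracle)
  w_2 = 0.055348·1.5034 + 0.003262·18.1838 = 0.1425  (Tesla)
  w_3 = 0.055348·1.8794 + 0.003262·24.5765 = 0.1842  (Xerox)
  w_4 = 0.055348·3.5020 + 0.003262·23.9802 = 0.2720  (Qualcomm)
  w_5 = 0.055348·2.7360 + 0.003262·17.8229 = 0.2096  (JPMorgan)
Σw_i=1.0000  μᵀw=0.1350
σ²=wᵀΣw=λ₁·μ_p+λ₂ = 0.055348·0.135 + 0.003262 = 0.010734 ≈ 0.0107

Qualcomm (0.2720)


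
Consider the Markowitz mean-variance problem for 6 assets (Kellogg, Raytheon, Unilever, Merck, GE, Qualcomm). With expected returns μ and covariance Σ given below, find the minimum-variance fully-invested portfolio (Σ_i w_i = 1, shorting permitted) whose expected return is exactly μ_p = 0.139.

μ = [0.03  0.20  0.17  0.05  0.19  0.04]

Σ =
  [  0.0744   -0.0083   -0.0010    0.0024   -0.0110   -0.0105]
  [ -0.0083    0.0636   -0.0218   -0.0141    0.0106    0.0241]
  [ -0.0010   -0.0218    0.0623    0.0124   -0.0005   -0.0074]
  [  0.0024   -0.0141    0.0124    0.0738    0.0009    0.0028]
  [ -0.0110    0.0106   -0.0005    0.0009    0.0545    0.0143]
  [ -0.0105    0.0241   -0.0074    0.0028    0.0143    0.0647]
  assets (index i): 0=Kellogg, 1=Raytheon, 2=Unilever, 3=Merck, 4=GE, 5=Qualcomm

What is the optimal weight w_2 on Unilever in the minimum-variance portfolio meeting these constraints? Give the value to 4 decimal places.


0.2465

u=Σ⁻¹μ = [1.2634  4.8801  4.1582  0.8793  3.1442  -1.2519]
v=Σ⁻¹𝟙 = [19.4266  23.1793  23.0436  12.9589  15.4958  8.6245]
a=μᵀu=2.312095  b=𝟙ᵀu=13.073202  c=𝟙ᵀv=102.728776  D=ac−b²=66.610071
λ₁=(c·0.139−b)/D = (102.728776·0.139−13.073202)/66.610071 = 0.018107
λ₂=(a−b·0.139)/D = (2.312095−13.073202·0.139)/66.610071 = 0.007430
w* = 0.018107·u + 0.007430·v:
  w_0 = 0.018107·1.2634 + 0.007430·19.4266 = 0.1672  (Kellogg)
  w_1 = 0.018107·4.8801 + 0.007430·23.1793 = 0.2606  (Raytheon)
  w_2 = 0.018107·4.1582 + 0.007430·23.0436 = 0.2465  (Unilever)
  w_3 = 0.018107·0.8793 + 0.007430·12.9589 = 0.1122  (Merck)
  w_4 = 0.018107·3.1442 + 0.007430·15.4958 = 0.1721  (GE)
  w_5 = 0.018107·-1.2519 + 0.007430·8.6245 = 0.0414  (Qualcomm)
Σw_i=1.0000  μᵀw=0.1390
σ²=wᵀΣw=λ₁·μ_p+λ₂ = 0.018107·0.139 + 0.007430 = 0.009947 ≈ 0.0099


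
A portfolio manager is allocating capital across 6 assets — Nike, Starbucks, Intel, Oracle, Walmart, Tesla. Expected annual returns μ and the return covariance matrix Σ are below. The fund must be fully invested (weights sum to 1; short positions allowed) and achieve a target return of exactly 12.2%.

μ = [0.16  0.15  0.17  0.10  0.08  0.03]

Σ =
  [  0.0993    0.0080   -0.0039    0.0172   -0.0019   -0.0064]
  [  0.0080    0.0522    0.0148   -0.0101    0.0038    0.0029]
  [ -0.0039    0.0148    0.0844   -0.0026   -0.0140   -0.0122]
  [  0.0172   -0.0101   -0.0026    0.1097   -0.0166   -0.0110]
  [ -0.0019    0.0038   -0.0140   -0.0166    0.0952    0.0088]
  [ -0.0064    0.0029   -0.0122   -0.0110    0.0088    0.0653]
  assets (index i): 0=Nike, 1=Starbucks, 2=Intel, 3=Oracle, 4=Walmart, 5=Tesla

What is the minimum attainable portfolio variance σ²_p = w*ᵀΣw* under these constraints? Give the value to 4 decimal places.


x=Σ⁻¹μ = [1.3897  2.1695  2.0709  1.2191  1.2128  0.9281]
y=Σ⁻¹𝟙 = [8.6877  14.1399  15.0410  13.2525  12.8942  18.8423]
a=μᵀx=1.146599  b=𝟙ᵀx=8.990046  c=𝟙ᵀy=82.857662  D=ac−b²=14.183580
λ₁=(c·0.122−b)/D = (82.857662·0.122−8.990046)/14.183580 = 0.078865
λ₂=(a−b·0.122)/D = (1.146599−8.990046·0.122)/14.183580 = 0.003512
w* = 0.078865·x + 0.003512·y:
  w_0 = 0.078865·1.3897 + 0.003512·8.6877 = 0.1401  (Nike)
  w_1 = 0.078865·2.1695 + 0.003512·14.1399 = 0.2208  (Starbucks)
  w_2 = 0.078865·2.0709 + 0.003512·15.0410 = 0.2161  (Intel)
  w_3 = 0.078865·1.2191 + 0.003512·13.2525 = 0.1427  (Oracle)
  w_4 = 0.078865·1.2128 + 0.003512·12.8942 = 0.1409  (Walmart)
  w_5 = 0.078865·0.9281 + 0.003512·18.8423 = 0.1394  (Tesla)
Σw_i=1.0000  μᵀw=0.1220
σ²=wᵀΣw=λ₁·μ_p+λ₂ = 0.078865·0.122 + 0.003512 = 0.013134 ≈ 0.0131

0.0131


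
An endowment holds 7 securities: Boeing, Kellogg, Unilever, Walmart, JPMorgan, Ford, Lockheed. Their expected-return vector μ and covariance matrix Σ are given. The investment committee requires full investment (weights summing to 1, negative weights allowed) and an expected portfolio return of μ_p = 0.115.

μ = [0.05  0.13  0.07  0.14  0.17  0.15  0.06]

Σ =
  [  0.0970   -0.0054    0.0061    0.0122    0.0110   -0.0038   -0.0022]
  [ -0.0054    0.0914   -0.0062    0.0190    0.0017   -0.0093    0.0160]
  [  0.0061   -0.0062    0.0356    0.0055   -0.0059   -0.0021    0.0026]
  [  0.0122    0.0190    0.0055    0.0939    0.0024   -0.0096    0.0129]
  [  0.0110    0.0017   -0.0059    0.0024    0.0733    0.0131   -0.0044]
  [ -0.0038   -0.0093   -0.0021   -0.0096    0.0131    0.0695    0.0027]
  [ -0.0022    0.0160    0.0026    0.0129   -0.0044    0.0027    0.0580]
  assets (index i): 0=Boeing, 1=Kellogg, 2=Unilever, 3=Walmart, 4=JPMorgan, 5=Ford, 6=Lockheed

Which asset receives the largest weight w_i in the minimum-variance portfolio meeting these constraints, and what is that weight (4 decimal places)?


u=Σ⁻¹μ = [0.1595  1.4900  2.4663  1.1538  2.0468  2.2022  0.3151]
v=Σ⁻¹𝟙 = [7.8795  11.5775  30.0446  5.0917  12.4605  15.1607  12.1067]
a=μᵀu=1.233056  b=𝟙ᵀu=9.833800  c=𝟙ᵀv=94.321164  D=ac−b²=19.599630
λ₁=(c·0.115−b)/D = (94.321164·0.115−9.833800)/19.599630 = 0.051691
λ₂=(a−b·0.115)/D = (1.233056−9.833800·0.115)/19.599630 = 0.005213
w* = 0.051691·u + 0.005213·v:
  w_0 = 0.051691·0.1595 + 0.005213·7.8795 = 0.0493  (Boeing)
  w_1 = 0.051691·1.4900 + 0.005213·11.5775 = 0.1374  (Kellogg)
  w_2 = 0.051691·2.4663 + 0.005213·30.0446 = 0.2841  (Unilever)
  w_3 = 0.051691·1.1538 + 0.005213·5.0917 = 0.0862  (Walmart)
  w_4 = 0.051691·2.0468 + 0.005213·12.4605 = 0.1708  (JPMorgan)
  w_5 = 0.051691·2.2022 + 0.005213·15.1607 = 0.1929  (Ford)
  w_6 = 0.051691·0.3151 + 0.005213·12.1067 = 0.0794  (Lockheed)
Σw_i=1.0000  μᵀw=0.1150
σ²=wᵀΣw=λ₁·μ_p+λ₂ = 0.051691·0.115 + 0.005213 = 0.011157 ≈ 0.0112

Unilever (0.2841)


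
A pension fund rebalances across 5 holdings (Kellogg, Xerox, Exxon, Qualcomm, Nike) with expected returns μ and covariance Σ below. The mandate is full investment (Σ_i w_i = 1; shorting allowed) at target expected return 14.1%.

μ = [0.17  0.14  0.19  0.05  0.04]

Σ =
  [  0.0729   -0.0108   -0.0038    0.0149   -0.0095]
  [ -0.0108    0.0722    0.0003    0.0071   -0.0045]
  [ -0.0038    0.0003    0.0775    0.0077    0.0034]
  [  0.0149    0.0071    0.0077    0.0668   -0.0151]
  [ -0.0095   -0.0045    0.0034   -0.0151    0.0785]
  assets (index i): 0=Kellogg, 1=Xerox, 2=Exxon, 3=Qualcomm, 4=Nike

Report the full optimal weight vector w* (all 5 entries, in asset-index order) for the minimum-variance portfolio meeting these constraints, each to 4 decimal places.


u=Σ⁻¹μ = [2.9998  2.4581  2.5807  -0.2881  0.8463]
v=Σ⁻¹𝟙 = [16.5120  16.1649  11.6724  12.1795  17.5010]
a=μᵀu=1.363886  b=𝟙ᵀu=8.596892  c=𝟙ᵀv=74.029768  D=ac−b²=27.061597
λ₁=(c·0.141−b)/D = (74.029768·0.141−8.596892)/27.061597 = 0.068041
λ₂=(a−b·0.141)/D = (1.363886−8.596892·0.141)/27.061597 = 0.005607
w* = 0.068041·u + 0.005607·v:
  w_0 = 0.068041·2.9998 + 0.005607·16.5120 = 0.2967  (Kellogg)
  w_1 = 0.068041·2.4581 + 0.005607·16.1649 = 0.2579  (Xerox)
  w_2 = 0.068041·2.5807 + 0.005607·11.6724 = 0.2410  (Exxon)
  w_3 = 0.068041·-0.2881 + 0.005607·12.1795 = 0.0487  (Qualcomm)
  w_4 = 0.068041·0.8463 + 0.005607·17.5010 = 0.1557  (Nike)
Σw_i=1.0000  μᵀw=0.1410
σ²=wᵀΣw=λ₁·μ_p+λ₂ = 0.068041·0.141 + 0.005607 = 0.015200 ≈ 0.0152

0.2967  0.2579  0.2410  0.0487  0.1557


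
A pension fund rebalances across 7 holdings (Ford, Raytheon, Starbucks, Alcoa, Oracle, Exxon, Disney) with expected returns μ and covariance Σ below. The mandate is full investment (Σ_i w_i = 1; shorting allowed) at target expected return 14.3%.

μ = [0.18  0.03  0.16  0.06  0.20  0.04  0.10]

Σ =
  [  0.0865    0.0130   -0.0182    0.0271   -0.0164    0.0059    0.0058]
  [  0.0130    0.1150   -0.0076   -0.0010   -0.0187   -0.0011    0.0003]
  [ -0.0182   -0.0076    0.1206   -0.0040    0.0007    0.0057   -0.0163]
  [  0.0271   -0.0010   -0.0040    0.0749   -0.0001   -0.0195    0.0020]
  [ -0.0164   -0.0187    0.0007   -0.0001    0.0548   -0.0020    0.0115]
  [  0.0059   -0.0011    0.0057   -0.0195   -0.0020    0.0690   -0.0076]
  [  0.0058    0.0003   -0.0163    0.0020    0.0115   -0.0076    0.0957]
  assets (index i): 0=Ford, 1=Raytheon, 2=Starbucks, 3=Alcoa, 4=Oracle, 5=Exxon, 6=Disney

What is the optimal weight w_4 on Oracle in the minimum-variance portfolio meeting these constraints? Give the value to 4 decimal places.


u=Σ⁻¹μ = [3.2627  0.7900  1.9049  -0.1976  4.7506  0.3068  0.6268]
v=Σ⁻¹𝟙 = [9.8556  12.5149  11.3974  15.2781  23.9318  19.0286  10.0701]
a=μᵀu=1.928986  b=𝟙ᵀu=11.444223  c=𝟙ᵀv=102.076342  D=ac−b²=65.933643
λ₁=(c·0.143−b)/D = (102.076342·0.143−11.444223)/65.933643 = 0.047816
λ₂=(a−b·0.143)/D = (1.928986−11.444223·0.143)/65.933643 = 0.004436
w* = 0.047816·u + 0.004436·v:
  w_0 = 0.047816·3.2627 + 0.004436·9.8556 = 0.1997  (Ford)
  w_1 = 0.047816·0.7900 + 0.004436·12.5149 = 0.0933  (Raytheon)
  w_2 = 0.047816·1.9049 + 0.004436·11.3974 = 0.1416  (Starbucks)
  w_3 = 0.047816·-0.1976 + 0.004436·15.2781 = 0.0583  (Alcoa)
  w_4 = 0.047816·4.7506 + 0.004436·23.9318 = 0.3333  (Oracle)
  w_5 = 0.047816·0.3068 + 0.004436·19.0286 = 0.0991  (Exxon)
  w_6 = 0.047816·0.6268 + 0.004436·10.0701 = 0.0746  (Disney)
Σw_i=1.0000  μᵀw=0.1430
σ²=wᵀΣw=λ₁·μ_p+λ₂ = 0.047816·0.143 + 0.004436 = 0.011273 ≈ 0.0113

0.3333


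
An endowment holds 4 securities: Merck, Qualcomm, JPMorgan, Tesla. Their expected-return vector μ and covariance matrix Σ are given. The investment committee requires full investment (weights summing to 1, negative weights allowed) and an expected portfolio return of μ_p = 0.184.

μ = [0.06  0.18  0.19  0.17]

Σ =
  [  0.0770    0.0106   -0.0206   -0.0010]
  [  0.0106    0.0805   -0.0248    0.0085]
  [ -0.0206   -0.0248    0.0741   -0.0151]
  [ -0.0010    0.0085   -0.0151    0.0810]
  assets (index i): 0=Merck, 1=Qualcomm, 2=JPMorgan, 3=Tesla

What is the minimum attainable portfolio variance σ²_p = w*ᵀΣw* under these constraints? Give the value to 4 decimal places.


0.0192

x=Σ⁻¹μ = [1.6114  3.1648  4.6105  2.6460]
y=Σ⁻¹𝟙 = [18.2192  16.7909  27.4243  15.9210]
a=μᵀx=1.992167  b=𝟙ᵀx=12.032700  c=𝟙ᵀy=78.355385  D=ac−b²=11.311150
λ₁=(c·0.184−b)/D = (78.355385·0.184−12.032700)/11.311150 = 0.210827
λ₂=(a−b·0.184)/D = (1.992167−12.032700·0.184)/11.311150 = -0.019613
w* = 0.210827·x + -0.019613·y:
  w_0 = 0.210827·1.6114 + -0.019613·18.2192 = -0.0176  (Merck)
  w_1 = 0.210827·3.1648 + -0.019613·16.7909 = 0.3379  (Qualcomm)
  w_2 = 0.210827·4.6105 + -0.019613·27.4243 = 0.4341  (JPMorgan)
  w_3 = 0.210827·2.6460 + -0.019613·15.9210 = 0.2456  (Tesla)
Σw_i=1.0000  μᵀw=0.1840
σ²=wᵀΣw=λ₁·μ_p+λ₂ = 0.210827·0.184 + -0.019613 = 0.019179 ≈ 0.0192


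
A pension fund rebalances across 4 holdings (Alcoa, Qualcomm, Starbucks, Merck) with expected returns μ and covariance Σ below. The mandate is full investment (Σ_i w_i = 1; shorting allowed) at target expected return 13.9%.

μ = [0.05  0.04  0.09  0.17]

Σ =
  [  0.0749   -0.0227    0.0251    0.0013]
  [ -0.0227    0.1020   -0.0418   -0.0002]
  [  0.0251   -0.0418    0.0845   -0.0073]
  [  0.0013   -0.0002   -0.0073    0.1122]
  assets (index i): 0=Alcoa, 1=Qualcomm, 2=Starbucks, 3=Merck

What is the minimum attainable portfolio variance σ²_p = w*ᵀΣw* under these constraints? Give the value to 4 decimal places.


0.0492

x=Σ⁻¹μ = [0.4402  1.1709  1.6535  1.6197]
y=Σ⁻¹𝟙 = [13.0323  20.4977  18.9696  10.0324]
a=μᵀx=0.493011  b=𝟙ᵀx=4.884297  c=𝟙ᵀy=62.532040  D=ac−b²=6.972610
λ₁=(c·0.139−b)/D = (62.532040·0.139−4.884297)/6.972610 = 0.546088
λ₂=(a−b·0.139)/D = (0.493011−4.884297·0.139)/6.972610 = -0.026662
w* = 0.546088·x + -0.026662·y:
  w_0 = 0.546088·0.4402 + -0.026662·13.0323 = -0.1071  (Alcoa)
  w_1 = 0.546088·1.1709 + -0.026662·20.4977 = 0.0929  (Qualcomm)
  w_2 = 0.546088·1.6535 + -0.026662·18.9696 = 0.3972  (Starbucks)
  w_3 = 0.546088·1.6197 + -0.026662·10.0324 = 0.6170  (Merck)
Σw_i=1.0000  μᵀw=0.1390
σ²=wᵀΣw=λ₁·μ_p+λ₂ = 0.546088·0.139 + -0.026662 = 0.049244 ≈ 0.0492


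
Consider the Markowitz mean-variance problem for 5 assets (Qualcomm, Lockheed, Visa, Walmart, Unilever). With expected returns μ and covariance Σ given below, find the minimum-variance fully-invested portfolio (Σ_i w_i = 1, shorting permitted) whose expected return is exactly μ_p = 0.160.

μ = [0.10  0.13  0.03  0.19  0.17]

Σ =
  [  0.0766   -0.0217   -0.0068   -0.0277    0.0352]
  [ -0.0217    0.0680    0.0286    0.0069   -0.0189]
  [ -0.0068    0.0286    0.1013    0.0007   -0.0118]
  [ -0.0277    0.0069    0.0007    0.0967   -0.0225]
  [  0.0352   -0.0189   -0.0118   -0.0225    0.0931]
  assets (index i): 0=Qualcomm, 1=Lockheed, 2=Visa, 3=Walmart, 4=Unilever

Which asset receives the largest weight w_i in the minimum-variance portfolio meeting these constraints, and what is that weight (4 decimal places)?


Lockheed (0.3122)

x=Σ⁻¹μ = [2.1292  3.0072  -0.1607  2.8992  2.3117]
y=Σ⁻¹𝟙 = [19.9293  19.8038  6.9332  17.4542  12.3234]
a=μᵀx=1.542885  b=𝟙ᵀx=10.186689  c=𝟙ᵀy=76.443819  D=ac−b²=14.175429
λ₁=(c·0.160−b)/D = (76.443819·0.160−10.186689)/14.175429 = 0.144216
λ₂=(a−b·0.160)/D = (1.542885−10.186689·0.160)/14.175429 = -0.006136
w* = 0.144216·x + -0.006136·y:
  w_0 = 0.144216·2.1292 + -0.006136·19.9293 = 0.1848  (Qualcomm)
  w_1 = 0.144216·3.0072 + -0.006136·19.8038 = 0.3122  (Lockheed)
  w_2 = 0.144216·-0.1607 + -0.006136·6.9332 = -0.0657  (Visa)
  w_3 = 0.144216·2.8992 + -0.006136·17.4542 = 0.3110  (Walmart)
  w_4 = 0.144216·2.3117 + -0.006136·12.3234 = 0.2578  (Unilever)
Σw_i=1.0000  μᵀw=0.1600
σ²=wᵀΣw=λ₁·μ_p+λ₂ = 0.144216·0.160 + -0.006136 = 0.016938 ≈ 0.0169


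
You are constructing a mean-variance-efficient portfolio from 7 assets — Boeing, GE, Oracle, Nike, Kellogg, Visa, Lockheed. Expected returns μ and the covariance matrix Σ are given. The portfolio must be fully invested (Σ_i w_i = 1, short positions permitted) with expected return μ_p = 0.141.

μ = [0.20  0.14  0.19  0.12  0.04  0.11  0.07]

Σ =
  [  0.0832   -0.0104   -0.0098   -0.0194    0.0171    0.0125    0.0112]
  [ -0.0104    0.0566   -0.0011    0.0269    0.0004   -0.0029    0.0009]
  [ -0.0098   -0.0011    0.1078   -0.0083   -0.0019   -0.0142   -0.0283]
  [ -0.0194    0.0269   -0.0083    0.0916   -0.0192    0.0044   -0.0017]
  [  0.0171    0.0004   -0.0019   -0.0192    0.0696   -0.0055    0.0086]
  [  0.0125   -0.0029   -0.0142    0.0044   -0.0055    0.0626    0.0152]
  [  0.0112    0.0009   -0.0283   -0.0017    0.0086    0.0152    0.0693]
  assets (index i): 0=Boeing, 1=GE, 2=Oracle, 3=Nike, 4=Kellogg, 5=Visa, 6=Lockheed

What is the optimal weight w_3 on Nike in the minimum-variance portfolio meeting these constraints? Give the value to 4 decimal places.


0.1221

u=Σ⁻¹μ = [2.9092  2.4154  2.7060  1.4735  0.2875  1.5123  1.2824]
v=Σ⁻¹𝟙 = [11.6892  14.1641  17.6419  13.5242  15.0004  15.0911  14.7215]
a=μᵀu=1.878569  b=𝟙ᵀu=12.586228  c=𝟙ᵀv=101.832498  D=ac−b²=32.886255
λ₁=(c·0.141−b)/D = (101.832498·0.141−12.586228)/32.886255 = 0.053887
λ₂=(a−b·0.141)/D = (1.878569−12.586228·0.141)/32.886255 = 0.003160
w* = 0.053887·u + 0.003160·v:
  w_0 = 0.053887·2.9092 + 0.003160·11.6892 = 0.1937  (Boeing)
  w_1 = 0.053887·2.4154 + 0.003160·14.1641 = 0.1749  (GE)
  w_2 = 0.053887·2.7060 + 0.003160·17.6419 = 0.2016  (Oracle)
  w_3 = 0.053887·1.4735 + 0.003160·13.5242 = 0.1221  (Nike)
  w_4 = 0.053887·0.2875 + 0.003160·15.0004 = 0.0629  (Kellogg)
  w_5 = 0.053887·1.5123 + 0.003160·15.0911 = 0.1292  (Visa)
  w_6 = 0.053887·1.2824 + 0.003160·14.7215 = 0.1156  (Lockheed)
Σw_i=1.0000  μᵀw=0.1410
σ²=wᵀΣw=λ₁·μ_p+λ₂ = 0.053887·0.141 + 0.003160 = 0.010758 ≈ 0.0108


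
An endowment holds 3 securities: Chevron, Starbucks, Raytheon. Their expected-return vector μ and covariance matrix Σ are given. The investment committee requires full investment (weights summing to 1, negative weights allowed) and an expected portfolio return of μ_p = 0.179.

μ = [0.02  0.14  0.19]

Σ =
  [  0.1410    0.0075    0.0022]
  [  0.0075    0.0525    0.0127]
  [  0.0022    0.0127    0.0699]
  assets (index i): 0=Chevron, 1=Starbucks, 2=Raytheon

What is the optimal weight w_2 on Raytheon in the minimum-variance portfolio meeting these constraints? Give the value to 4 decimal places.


0.5993

u=Σ⁻¹μ = [-0.0064  2.1024  2.3364]
v=Σ⁻¹𝟙 = [6.0944  15.4413  11.3088]
a=μᵀu=0.738122  b=𝟙ᵀu=4.432352  c=𝟙ᵀv=32.844564  D=ac−b²=4.597536
λ₁=(c·0.179−b)/D = (32.844564·0.179−4.432352)/4.597536 = 0.314696
λ₂=(a−b·0.179)/D = (0.738122−4.432352·0.179)/4.597536 = -0.012022
w* = 0.314696·u + -0.012022·v:
  w_0 = 0.314696·-0.0064 + -0.012022·6.0944 = -0.0753  (Chevron)
  w_1 = 0.314696·2.1024 + -0.012022·15.4413 = 0.4760  (Starbucks)
  w_2 = 0.314696·2.3364 + -0.012022·11.3088 = 0.5993  (Raytheon)
Σw_i=1.0000  μᵀw=0.1790
σ²=wᵀΣw=λ₁·μ_p+λ₂ = 0.314696·0.179 + -0.012022 = 0.044309 ≈ 0.0443


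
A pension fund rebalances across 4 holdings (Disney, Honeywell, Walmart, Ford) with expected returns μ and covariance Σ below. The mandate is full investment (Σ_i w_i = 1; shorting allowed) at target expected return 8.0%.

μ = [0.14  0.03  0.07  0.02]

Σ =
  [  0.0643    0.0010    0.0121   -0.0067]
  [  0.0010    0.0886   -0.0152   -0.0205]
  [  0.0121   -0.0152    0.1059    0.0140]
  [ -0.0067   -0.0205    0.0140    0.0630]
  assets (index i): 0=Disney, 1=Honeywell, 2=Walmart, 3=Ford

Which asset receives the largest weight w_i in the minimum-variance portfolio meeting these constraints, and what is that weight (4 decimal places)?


g=Σ⁻¹μ = [2.1579  0.5296  0.4073  0.6288]
h=Σ⁻¹𝟙 = [16.1769  17.3490  7.2247  21.6332]
a=μᵀg=0.359086  b=𝟙ᵀg=3.723631  c=𝟙ᵀh=62.383837  D=ac−b²=8.535737
λ₁=(c·0.080−b)/D = (62.383837·0.080−3.723631)/8.535737 = 0.148444
λ₂=(a−b·0.080)/D = (0.359086−3.723631·0.080)/8.535737 = 0.007169
w* = 0.148444·g + 0.007169·h:
  w_0 = 0.148444·2.1579 + 0.007169·16.1769 = 0.4363  (Disney)
  w_1 = 0.148444·0.5296 + 0.007169·17.3490 = 0.2030  (Honeywell)
  w_2 = 0.148444·0.4073 + 0.007169·7.2247 = 0.1123  (Walmart)
  w_3 = 0.148444·0.6288 + 0.007169·21.6332 = 0.2484  (Ford)
Σw_i=1.0000  μᵀw=0.0800
σ²=wᵀΣw=λ₁·μ_p+λ₂ = 0.148444·0.080 + 0.007169 = 0.019045 ≈ 0.0190

Disney (0.4363)


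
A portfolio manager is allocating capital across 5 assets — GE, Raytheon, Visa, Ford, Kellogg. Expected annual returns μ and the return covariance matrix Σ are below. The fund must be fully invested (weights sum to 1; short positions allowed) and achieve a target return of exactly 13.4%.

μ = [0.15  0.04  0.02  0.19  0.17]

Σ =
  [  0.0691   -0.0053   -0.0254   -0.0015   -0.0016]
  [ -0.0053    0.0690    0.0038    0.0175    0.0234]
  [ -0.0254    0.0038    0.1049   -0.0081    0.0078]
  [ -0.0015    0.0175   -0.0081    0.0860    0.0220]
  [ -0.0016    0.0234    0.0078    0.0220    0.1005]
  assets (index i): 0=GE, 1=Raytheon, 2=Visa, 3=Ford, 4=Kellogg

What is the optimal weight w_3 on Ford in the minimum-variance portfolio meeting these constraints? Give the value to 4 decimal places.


0.2533

p=Σ⁻¹μ = [2.5516  -0.2241  0.8815  2.0588  1.2652]
q=Σ⁻¹𝟙 = [21.0469  11.3042  14.6671  9.9677  4.3330]
a=μᵀp=0.997662  b=𝟙ᵀp=6.533018  c=𝟙ᵀq=61.318841  D=ac−b²=18.495168
λ₁=(c·0.134−b)/D = (61.318841·0.134−6.533018)/18.495168 = 0.091035
λ₂=(a−b·0.134)/D = (0.997662−6.533018·0.134)/18.495168 = 0.006609
w* = 0.091035·p + 0.006609·q:
  w_0 = 0.091035·2.5516 + 0.006609·21.0469 = 0.3714  (GE)
  w_1 = 0.091035·-0.2241 + 0.006609·11.3042 = 0.0543  (Raytheon)
  w_2 = 0.091035·0.8815 + 0.006609·14.6671 = 0.1772  (Visa)
  w_3 = 0.091035·2.0588 + 0.006609·9.9677 = 0.2533  (Ford)
  w_4 = 0.091035·1.2652 + 0.006609·4.3330 = 0.1438  (Kellogg)
Σw_i=1.0000  μᵀw=0.1340
σ²=wᵀΣw=λ₁·μ_p+λ₂ = 0.091035·0.134 + 0.006609 = 0.018808 ≈ 0.0188


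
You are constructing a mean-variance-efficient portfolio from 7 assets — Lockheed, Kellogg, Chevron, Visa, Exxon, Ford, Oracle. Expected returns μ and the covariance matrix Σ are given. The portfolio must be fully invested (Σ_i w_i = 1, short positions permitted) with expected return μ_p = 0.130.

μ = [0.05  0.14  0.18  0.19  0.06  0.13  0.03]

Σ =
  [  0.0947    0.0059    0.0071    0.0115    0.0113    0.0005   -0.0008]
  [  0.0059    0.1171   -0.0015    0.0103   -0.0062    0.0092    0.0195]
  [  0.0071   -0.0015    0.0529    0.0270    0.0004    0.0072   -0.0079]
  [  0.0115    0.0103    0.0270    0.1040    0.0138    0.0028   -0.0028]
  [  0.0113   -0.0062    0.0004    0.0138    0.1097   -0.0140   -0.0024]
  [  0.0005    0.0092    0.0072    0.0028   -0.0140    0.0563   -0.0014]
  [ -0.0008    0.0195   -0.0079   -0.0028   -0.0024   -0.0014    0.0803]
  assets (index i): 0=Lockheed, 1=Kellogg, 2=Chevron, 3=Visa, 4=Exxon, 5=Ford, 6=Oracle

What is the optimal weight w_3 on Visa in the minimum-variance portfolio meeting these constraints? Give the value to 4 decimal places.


0.0844

x=Σ⁻¹μ = [0.0609  0.9541  2.7835  0.8666  0.7351  1.9489  0.5025]
y=Σ⁻¹𝟙 = [7.4473  5.0676  16.3115  2.5108  10.8147  17.6848  13.6207]
a=μᵀx=1.114821  b=𝟙ᵀx=7.851489  c=𝟙ᵀy=73.457493  D=ac−b²=20.246070
λ₁=(c·0.130−b)/D = (73.457493·0.130−7.851489)/20.246070 = 0.083867
λ₂=(a−b·0.130)/D = (1.114821−7.851489·0.130)/20.246070 = 0.004649
w* = 0.083867·x + 0.004649·y:
  w_0 = 0.083867·0.0609 + 0.004649·7.4473 = 0.0397  (Lockheed)
  w_1 = 0.083867·0.9541 + 0.004649·5.0676 = 0.1036  (Kellogg)
  w_2 = 0.083867·2.7835 + 0.004649·16.3115 = 0.3093  (Chevron)
  w_3 = 0.083867·0.8666 + 0.004649·2.5108 = 0.0844  (Visa)
  w_4 = 0.083867·0.7351 + 0.004649·10.8147 = 0.1119  (Exxon)
  w_5 = 0.083867·1.9489 + 0.004649·17.6848 = 0.2457  (Ford)
  w_6 = 0.083867·0.5025 + 0.004649·13.6207 = 0.1055  (Oracle)
Σw_i=1.0000  μᵀw=0.1300
σ²=wᵀΣw=λ₁·μ_p+λ₂ = 0.083867·0.130 + 0.004649 = 0.015552 ≈ 0.0156


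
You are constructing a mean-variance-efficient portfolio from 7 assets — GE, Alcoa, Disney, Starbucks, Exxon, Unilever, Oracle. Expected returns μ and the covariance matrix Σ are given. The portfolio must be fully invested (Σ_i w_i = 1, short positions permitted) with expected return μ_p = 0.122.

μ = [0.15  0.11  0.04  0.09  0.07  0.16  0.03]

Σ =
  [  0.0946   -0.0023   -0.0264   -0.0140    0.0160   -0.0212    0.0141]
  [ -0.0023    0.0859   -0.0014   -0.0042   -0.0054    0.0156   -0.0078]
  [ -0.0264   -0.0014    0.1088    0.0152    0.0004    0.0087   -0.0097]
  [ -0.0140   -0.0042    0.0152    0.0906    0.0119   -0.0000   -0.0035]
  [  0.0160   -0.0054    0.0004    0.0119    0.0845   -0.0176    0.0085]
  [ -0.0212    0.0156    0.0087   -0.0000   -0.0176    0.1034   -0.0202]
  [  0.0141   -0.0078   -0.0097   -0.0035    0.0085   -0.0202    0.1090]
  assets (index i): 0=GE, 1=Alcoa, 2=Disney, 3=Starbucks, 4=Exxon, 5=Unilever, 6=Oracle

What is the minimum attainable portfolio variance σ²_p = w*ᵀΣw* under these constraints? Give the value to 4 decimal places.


p=Σ⁻¹μ = [2.2309  1.1347  0.6352  1.2146  0.6703  1.9879  0.4795]
q=Σ⁻¹𝟙 = [15.4948  11.8907  11.3846  11.2185  9.8051  13.9563  11.2160]
a=μᵀp=0.973543  b=𝟙ᵀp=8.353087  c=𝟙ᵀq=84.965931  D=ac−b²=12.943960
λ₁=(c·0.122−b)/D = (84.965931·0.122−8.353087)/12.943960 = 0.155498
λ₂=(a−b·0.122)/D = (0.973543−8.353087·0.122)/12.943960 = -0.003518
w* = 0.155498·p + -0.003518·q:
  w_0 = 0.155498·2.2309 + -0.003518·15.4948 = 0.2924  (GE)
  w_1 = 0.155498·1.1347 + -0.003518·11.8907 = 0.1346  (Alcoa)
  w_2 = 0.155498·0.6352 + -0.003518·11.3846 = 0.0587  (Disney)
  w_3 = 0.155498·1.2146 + -0.003518·11.2185 = 0.1494  (Starbucks)
  w_4 = 0.155498·0.6703 + -0.003518·9.8051 = 0.0697  (Exxon)
  w_5 = 0.155498·1.9879 + -0.003518·13.9563 = 0.2600  (Unilever)
  w_6 = 0.155498·0.4795 + -0.003518·11.2160 = 0.0351  (Oracle)
Σw_i=1.0000  μᵀw=0.1220
σ²=wᵀΣw=λ₁·μ_p+λ₂ = 0.155498·0.122 + -0.003518 = 0.015453 ≈ 0.0155

0.0155


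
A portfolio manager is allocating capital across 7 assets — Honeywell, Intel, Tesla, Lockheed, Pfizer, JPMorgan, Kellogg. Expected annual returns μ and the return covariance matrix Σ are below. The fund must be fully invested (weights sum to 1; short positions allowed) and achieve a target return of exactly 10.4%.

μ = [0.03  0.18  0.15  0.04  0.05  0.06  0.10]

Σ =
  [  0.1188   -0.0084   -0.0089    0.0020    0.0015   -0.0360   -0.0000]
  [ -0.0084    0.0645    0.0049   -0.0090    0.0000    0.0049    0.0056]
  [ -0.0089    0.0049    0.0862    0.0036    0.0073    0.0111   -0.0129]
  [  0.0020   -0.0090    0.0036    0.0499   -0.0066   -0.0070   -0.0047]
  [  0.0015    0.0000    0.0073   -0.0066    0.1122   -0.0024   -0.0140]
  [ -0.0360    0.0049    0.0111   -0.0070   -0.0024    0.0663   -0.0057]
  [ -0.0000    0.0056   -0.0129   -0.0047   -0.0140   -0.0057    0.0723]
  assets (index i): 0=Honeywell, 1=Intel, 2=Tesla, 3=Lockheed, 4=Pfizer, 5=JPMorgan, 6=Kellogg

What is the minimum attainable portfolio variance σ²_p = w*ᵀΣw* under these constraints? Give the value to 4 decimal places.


u=Σ⁻¹μ = [0.9211  2.7519  1.6620  1.5771  0.6695  1.2689  1.7987]
v=Σ⁻¹𝟙 = [17.9822  17.3066  9.7560  29.2319  12.9342  27.2762  20.7867]
a=μᵀu=1.124845  b=𝟙ᵀu=10.649275  c=𝟙ᵀv=135.273713  D=ac−b²=38.754907
λ₁=(c·0.104−b)/D = (135.273713·0.104−10.649275)/38.754907 = 0.088226
λ₂=(a−b·0.104)/D = (1.124845−10.649275·0.104)/38.754907 = 0.000447
w* = 0.088226·u + 0.000447·v:
  w_0 = 0.088226·0.9211 + 0.000447·17.9822 = 0.0893  (Honeywell)
  w_1 = 0.088226·2.7519 + 0.000447·17.3066 = 0.2505  (Intel)
  w_2 = 0.088226·1.6620 + 0.000447·9.7560 = 0.1510  (Tesla)
  w_3 = 0.088226·1.5771 + 0.000447·29.2319 = 0.1522  (Lockheed)
  w_4 = 0.088226·0.6695 + 0.000447·12.9342 = 0.0649  (Pfizer)
  w_5 = 0.088226·1.2689 + 0.000447·27.2762 = 0.1241  (JPMorgan)
  w_6 = 0.088226·1.7987 + 0.000447·20.7867 = 0.1680  (Kellogg)
Σw_i=1.0000  μᵀw=0.1040
σ²=wᵀΣw=λ₁·μ_p+λ₂ = 0.088226·0.104 + 0.000447 = 0.009622 ≈ 0.0096

0.0096


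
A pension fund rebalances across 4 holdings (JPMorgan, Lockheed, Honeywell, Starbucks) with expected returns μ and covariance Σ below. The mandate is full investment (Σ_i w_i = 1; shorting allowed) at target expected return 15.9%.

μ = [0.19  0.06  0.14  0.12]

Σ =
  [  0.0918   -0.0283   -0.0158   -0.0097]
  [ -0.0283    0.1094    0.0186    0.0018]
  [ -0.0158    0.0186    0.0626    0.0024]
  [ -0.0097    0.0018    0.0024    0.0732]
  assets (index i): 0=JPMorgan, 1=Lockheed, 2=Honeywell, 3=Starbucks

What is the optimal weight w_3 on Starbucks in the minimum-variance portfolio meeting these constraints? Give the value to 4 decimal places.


p=Σ⁻¹μ = [2.9906  0.8366  2.6688  1.9276]
q=Σ⁻¹𝟙 = [18.7723  10.8723  16.8944  15.3275]
a=μᵀp=1.223354  b=𝟙ᵀp=8.423592  c=𝟙ᵀq=61.866521  D=ac−b²=4.727722
λ₁=(c·0.159−b)/D = (61.866521·0.159−8.423592)/4.727722 = 0.298914
λ₂=(a−b·0.159)/D = (1.223354−8.423592·0.159)/4.727722 = -0.024536
w* = 0.298914·p + -0.024536·q:
  w_0 = 0.298914·2.9906 + -0.024536·18.7723 = 0.4334  (JPMorgan)
  w_1 = 0.298914·0.8366 + -0.024536·10.8723 = -0.0167  (Lockheed)
  w_2 = 0.298914·2.6688 + -0.024536·16.8944 = 0.3832  (Honeywell)
  w_3 = 0.298914·1.9276 + -0.024536·15.3275 = 0.2001  (Starbucks)
Σw_i=1.0000  μᵀw=0.1590
σ²=wᵀΣw=λ₁·μ_p+λ₂ = 0.298914·0.159 + -0.024536 = 0.022992 ≈ 0.0230

0.2001


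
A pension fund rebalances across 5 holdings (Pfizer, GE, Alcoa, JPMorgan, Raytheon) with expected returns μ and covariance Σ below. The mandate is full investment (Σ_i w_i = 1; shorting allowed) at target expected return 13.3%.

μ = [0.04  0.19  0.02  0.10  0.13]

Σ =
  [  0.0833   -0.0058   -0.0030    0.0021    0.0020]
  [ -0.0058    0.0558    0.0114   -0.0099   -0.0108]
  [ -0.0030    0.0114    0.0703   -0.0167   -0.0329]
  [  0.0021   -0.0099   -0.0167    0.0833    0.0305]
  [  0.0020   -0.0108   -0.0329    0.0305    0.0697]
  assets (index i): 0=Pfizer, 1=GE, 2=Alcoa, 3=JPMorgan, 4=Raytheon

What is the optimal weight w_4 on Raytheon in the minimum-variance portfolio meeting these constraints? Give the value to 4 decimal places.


0.2785

u=Σ⁻¹μ = [0.7074  3.9149  1.1007  0.9297  2.5642]
v=Σ⁻¹𝟙 = [13.5133  20.7205  25.4271  10.1730  24.7207]
a=μᵀu=1.220461  b=𝟙ᵀu=9.216950  c=𝟙ᵀv=94.554491  D=ac−b²=30.447870
λ₁=(c·0.133−b)/D = (94.554491·0.133−9.216950)/30.447870 = 0.110313
λ₂=(a−b·0.133)/D = (1.220461−9.216950·0.133)/30.447870 = -0.000177
w* = 0.110313·u + -0.000177·v:
  w_0 = 0.110313·0.7074 + -0.000177·13.5133 = 0.0756  (Pfizer)
  w_1 = 0.110313·3.9149 + -0.000177·20.7205 = 0.4282  (GE)
  w_2 = 0.110313·1.1007 + -0.000177·25.4271 = 0.1169  (Alcoa)
  w_3 = 0.110313·0.9297 + -0.000177·10.1730 = 0.1008  (JPMorgan)
  w_4 = 0.110313·2.5642 + -0.000177·24.7207 = 0.2785  (Raytheon)
Σw_i=1.0000  μᵀw=0.1330
σ²=wᵀΣw=λ₁·μ_p+λ₂ = 0.110313·0.133 + -0.000177 = 0.014494 ≈ 0.0145
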